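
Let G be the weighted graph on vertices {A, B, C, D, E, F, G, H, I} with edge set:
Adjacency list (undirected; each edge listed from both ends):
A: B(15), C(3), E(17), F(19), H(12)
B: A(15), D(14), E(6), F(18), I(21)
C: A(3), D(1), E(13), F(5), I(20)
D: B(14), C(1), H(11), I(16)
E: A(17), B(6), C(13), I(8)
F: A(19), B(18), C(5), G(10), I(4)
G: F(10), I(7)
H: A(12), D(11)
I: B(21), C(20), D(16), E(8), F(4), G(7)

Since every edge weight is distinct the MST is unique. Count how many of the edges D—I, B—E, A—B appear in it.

Sort edges by weight, then run Kruskal:
C—D (1): add — endpoints in different components.
A—C (3): add — endpoints in different components.
F—I (4): add — endpoints in different components.
C—F (5): add — endpoints in different components.
B—E (6): add — endpoints in different components.
G—I (7): add — endpoints in different components.
E—I (8): add — endpoints in different components.
F—G (10): skip — F and G already connected.
D—H (11): add — endpoints in different components.
MST edge set: {C—D, A—C, F—I, C—F, B—E, G—I, E—I, D—H}.
Of the listed edges, {B—E} are in the MST → 1.

1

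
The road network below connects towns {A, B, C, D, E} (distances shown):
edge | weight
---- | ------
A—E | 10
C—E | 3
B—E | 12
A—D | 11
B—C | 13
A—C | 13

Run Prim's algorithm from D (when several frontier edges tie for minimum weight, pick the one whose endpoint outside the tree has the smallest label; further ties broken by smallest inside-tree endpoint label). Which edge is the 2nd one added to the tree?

A-E

Grow the tree from D using Prim:
Step 1: cheapest edge leaving the tree is A—D (11); add A.
Step 2: cheapest edge leaving the tree is A—E (10); add E.
Step 3: cheapest edge leaving the tree is C—E (3); add C.
Step 4: cheapest edge leaving the tree is B—E (12); add B.
The 2nd edge added is A—E.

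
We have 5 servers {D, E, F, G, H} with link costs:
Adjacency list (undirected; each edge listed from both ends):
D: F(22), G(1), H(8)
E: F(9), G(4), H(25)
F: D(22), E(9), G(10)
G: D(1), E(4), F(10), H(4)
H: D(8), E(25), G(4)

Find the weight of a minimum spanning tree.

18

Kruskal's algorithm — process edges by increasing weight (ties by edge label):
D—G (1): add. Components now {D,G} {E} {F} {H}
E—G (4): add. Components now {D,E,G} {F} {H}
G—H (4): add. Components now {D,E,G,H} {F}
D—H (8): skip — D and H already connected.
E—F (9): add. Components now {D,E,F,G,H}
MST edges: D—G, E—G, G—H, E—F; total weight 1+4+4+9 = 18.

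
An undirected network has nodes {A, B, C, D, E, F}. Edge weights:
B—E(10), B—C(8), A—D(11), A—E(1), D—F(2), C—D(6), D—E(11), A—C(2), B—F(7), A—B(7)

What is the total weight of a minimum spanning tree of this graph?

Kruskal: consider edges lightest-first.
A—E (1): add — endpoints in different components.
A—C (2): add — endpoints in different components.
D—F (2): add — endpoints in different components.
C—D (6): add — endpoints in different components.
A—B (7): add — endpoints in different components.
MST edges: A—E, A—C, D—F, C—D, A—B; total weight 1+2+2+6+7 = 18.

18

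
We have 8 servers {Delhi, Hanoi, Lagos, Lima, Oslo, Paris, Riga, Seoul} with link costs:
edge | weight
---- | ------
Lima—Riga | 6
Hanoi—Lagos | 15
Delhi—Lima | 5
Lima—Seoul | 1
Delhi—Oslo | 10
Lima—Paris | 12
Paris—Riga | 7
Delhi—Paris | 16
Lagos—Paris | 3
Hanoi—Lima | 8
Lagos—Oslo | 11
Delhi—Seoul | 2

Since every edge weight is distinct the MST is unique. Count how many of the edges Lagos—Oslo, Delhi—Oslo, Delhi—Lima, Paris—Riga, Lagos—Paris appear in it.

Kruskal: consider edges lightest-first.
Lima—Seoul (1): add — endpoints in different components.
Delhi—Seoul (2): add — endpoints in different components.
Lagos—Paris (3): add — endpoints in different components.
Delhi—Lima (5): skip — Lima and Delhi already connected.
Lima—Riga (6): add — endpoints in different components.
Paris—Riga (7): add — endpoints in different components.
Hanoi—Lima (8): add — endpoints in different components.
Delhi—Oslo (10): add — endpoints in different components.
MST edge set: {Lima—Seoul, Delhi—Seoul, Lagos—Paris, Lima—Riga, Paris—Riga, Hanoi—Lima, Delhi—Oslo}.
Of the listed edges, {Delhi—Oslo, Paris—Riga, Lagos—Paris} are in the MST → 3.

3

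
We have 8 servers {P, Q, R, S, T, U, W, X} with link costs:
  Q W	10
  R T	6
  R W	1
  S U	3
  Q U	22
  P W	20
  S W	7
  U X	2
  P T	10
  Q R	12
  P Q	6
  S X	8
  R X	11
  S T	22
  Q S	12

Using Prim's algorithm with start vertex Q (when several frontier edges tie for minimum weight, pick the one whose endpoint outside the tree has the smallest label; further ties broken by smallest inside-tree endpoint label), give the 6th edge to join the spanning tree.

Prim's algorithm from Q:
Step 1: cheapest edge leaving the tree is P Q (6); add P.
Step 2: cheapest edge leaving the tree is P T (10); add T.
Step 3: cheapest edge leaving the tree is R T (6); add R.
Step 4: cheapest edge leaving the tree is R W (1); add W.
Step 5: cheapest edge leaving the tree is S W (7); add S.
Step 6: cheapest edge leaving the tree is S U (3); add U.
Step 7: cheapest edge leaving the tree is U X (2); add X.
The 6th edge added is S U.

S-U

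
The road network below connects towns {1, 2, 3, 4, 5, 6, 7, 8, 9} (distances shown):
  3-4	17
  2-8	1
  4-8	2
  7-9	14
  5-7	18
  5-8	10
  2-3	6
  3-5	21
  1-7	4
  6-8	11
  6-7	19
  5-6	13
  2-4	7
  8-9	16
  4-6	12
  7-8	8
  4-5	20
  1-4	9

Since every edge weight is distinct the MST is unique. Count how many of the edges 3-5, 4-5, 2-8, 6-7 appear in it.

1

Kruskal: consider edges lightest-first.
2-8 (1): add — endpoints in different components.
4-8 (2): add — endpoints in different components.
1-7 (4): add — endpoints in different components.
2-3 (6): add — endpoints in different components.
2-4 (7): skip — 2 and 4 already connected.
7-8 (8): add — endpoints in different components.
1-4 (9): skip — 1 and 4 already connected.
5-8 (10): add — endpoints in different components.
6-8 (11): add — endpoints in different components.
4-6 (12): skip — 4 and 6 already connected.
5-6 (13): skip — 5 and 6 already connected.
7-9 (14): add — endpoints in different components.
MST edge set: {2-8, 4-8, 1-7, 2-3, 7-8, 5-8, 6-8, 7-9}.
Of the listed edges, {2-8} are in the MST → 1.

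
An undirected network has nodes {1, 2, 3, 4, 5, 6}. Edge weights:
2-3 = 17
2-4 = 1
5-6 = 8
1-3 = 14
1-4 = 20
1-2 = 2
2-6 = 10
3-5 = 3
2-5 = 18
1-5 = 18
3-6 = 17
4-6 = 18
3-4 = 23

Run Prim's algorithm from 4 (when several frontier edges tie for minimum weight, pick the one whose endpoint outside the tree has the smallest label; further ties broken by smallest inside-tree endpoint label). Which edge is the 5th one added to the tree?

Grow the tree from 4 using Prim:
Step 1: frontier [2-4 1, 4-6 18, 1-4 20, 3-4 23] → take 2-4 (1); add 2.
Step 2: frontier [1-2 2, 2-6 10, 2-3 17, 2-5 18, 4-6 18, 1-4 20, 3-4 23] → take 1-2 (2); add 1.
Step 3: frontier [1-3 14, 1-5 18, 2-6 10, 2-3 17, 2-5 18, 4-6 18, 3-4 23] → take 2-6 (10); add 6.
Step 4: frontier [1-3 14, 1-5 18, 2-3 17, 2-5 18, 3-4 23, 5-6 8, 3-6 17] → take 5-6 (8); add 5.
Step 5: frontier [1-3 14, 2-3 17, 3-4 23, 3-5 3, 3-6 17] → take 3-5 (3); add 3.
The 5th edge added is 3-5.

3-5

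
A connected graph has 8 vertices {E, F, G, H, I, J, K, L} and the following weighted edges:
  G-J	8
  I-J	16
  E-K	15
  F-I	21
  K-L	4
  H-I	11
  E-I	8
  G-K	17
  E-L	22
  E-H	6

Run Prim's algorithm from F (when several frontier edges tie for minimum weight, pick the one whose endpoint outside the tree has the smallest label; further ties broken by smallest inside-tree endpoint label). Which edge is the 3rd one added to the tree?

E-H

Prim, starting at F.
Step 1: frontier [F-I 21] → take F-I (21); add I.
Step 2: frontier [E-I 8, H-I 11, I-J 16] → take E-I (8); add E.
Step 3: frontier [E-H 6, E-K 15, E-L 22, H-I 11, I-J 16] → take E-H (6); add H.
Step 4: frontier [E-K 15, E-L 22, I-J 16] → take E-K (15); add K.
Step 5: frontier [E-L 22, I-J 16, K-L 4, G-K 17] → take K-L (4); add L.
Step 6: frontier [I-J 16, G-K 17] → take I-J (16); add J.
Step 7: frontier [G-J 8, G-K 17] → take G-J (8); add G.
The 3rd edge added is E-H.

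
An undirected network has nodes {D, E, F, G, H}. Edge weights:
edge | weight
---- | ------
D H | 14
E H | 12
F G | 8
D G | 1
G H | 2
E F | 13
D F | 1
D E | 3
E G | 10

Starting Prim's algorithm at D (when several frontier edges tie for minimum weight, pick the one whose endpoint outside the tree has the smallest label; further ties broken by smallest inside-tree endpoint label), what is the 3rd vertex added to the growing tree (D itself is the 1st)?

Prim, starting at D.
Step 1: cheapest edge leaving the tree is D F (1); add F.
Step 2: cheapest edge leaving the tree is D G (1); add G.
Step 3: cheapest edge leaving the tree is G H (2); add H.
Step 4: cheapest edge leaving the tree is D E (3); add E.
Vertex order: D, F, G, H, E. The 3rd vertex is G.

G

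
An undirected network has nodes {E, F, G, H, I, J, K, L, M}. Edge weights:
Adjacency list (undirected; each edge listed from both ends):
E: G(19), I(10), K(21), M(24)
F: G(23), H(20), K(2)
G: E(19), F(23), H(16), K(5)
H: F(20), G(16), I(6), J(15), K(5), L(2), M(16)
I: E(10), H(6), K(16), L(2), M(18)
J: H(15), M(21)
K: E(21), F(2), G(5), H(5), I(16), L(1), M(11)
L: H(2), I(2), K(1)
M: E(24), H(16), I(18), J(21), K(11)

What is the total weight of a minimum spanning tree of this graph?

48

Prim, starting at G.
Step 1: cheapest edge leaving the tree is G—K (5); add K.
Step 2: cheapest edge leaving the tree is K—L (1); add L.
Step 3: cheapest edge leaving the tree is F—K (2); add F.
Step 4: cheapest edge leaving the tree is H—L (2); add H.
Step 5: cheapest edge leaving the tree is I—L (2); add I.
Step 6: cheapest edge leaving the tree is E—I (10); add E.
Step 7: cheapest edge leaving the tree is K—M (11); add M.
Step 8: cheapest edge leaving the tree is H—J (15); add J.
MST edges: G—K, K—L, F—K, H—L, I—L, E—I, K—M, H—J; total weight 5+1+2+2+2+10+11+15 = 48.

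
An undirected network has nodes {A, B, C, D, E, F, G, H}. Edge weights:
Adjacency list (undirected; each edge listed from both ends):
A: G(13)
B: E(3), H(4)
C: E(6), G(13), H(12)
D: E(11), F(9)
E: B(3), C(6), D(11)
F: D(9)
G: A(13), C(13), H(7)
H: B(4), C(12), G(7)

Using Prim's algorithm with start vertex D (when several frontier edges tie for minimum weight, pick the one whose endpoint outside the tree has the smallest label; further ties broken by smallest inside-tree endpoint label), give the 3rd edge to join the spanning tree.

B-E

Prim, starting at D.
Step 1: cheapest edge leaving the tree is D—F (9); add F.
Step 2: cheapest edge leaving the tree is D—E (11); add E.
Step 3: cheapest edge leaving the tree is B—E (3); add B.
Step 4: cheapest edge leaving the tree is B—H (4); add H.
Step 5: cheapest edge leaving the tree is C—E (6); add C.
Step 6: cheapest edge leaving the tree is G—H (7); add G.
Step 7: cheapest edge leaving the tree is A—G (13); add A.
The 3rd edge added is B—E.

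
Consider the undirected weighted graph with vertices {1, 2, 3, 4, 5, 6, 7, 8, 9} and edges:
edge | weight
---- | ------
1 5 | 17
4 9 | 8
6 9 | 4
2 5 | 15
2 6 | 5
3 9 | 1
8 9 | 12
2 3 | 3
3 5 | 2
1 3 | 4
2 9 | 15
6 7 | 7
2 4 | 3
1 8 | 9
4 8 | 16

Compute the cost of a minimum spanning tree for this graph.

Kruskal's algorithm — process edges by increasing weight (ties by edge label):
3 9 (1): add — endpoints in different components.
3 5 (2): add — endpoints in different components.
2 3 (3): add — endpoints in different components.
2 4 (3): add — endpoints in different components.
1 3 (4): add — endpoints in different components.
6 9 (4): add — endpoints in different components.
2 6 (5): skip — 2 and 6 already connected.
6 7 (7): add — endpoints in different components.
4 9 (8): skip — 4 and 9 already connected.
1 8 (9): add — endpoints in different components.
MST edges: 3 9, 3 5, 2 3, 2 4, 1 3, 6 9, 6 7, 1 8; total weight 1+2+3+3+4+4+7+9 = 33.

33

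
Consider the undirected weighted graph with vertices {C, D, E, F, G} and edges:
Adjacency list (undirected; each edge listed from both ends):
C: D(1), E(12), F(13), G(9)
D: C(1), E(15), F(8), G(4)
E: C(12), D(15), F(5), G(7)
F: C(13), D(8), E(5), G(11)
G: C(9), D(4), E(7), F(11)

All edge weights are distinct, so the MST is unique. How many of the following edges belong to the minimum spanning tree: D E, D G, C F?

1

Sort edges by weight, then run Kruskal:
C D (1): add — endpoints in different components.
D G (4): add — endpoints in different components.
E F (5): add — endpoints in different components.
E G (7): add — endpoints in different components.
MST edge set: {C D, D G, E F, E G}.
Of the listed edges, {D G} are in the MST → 1.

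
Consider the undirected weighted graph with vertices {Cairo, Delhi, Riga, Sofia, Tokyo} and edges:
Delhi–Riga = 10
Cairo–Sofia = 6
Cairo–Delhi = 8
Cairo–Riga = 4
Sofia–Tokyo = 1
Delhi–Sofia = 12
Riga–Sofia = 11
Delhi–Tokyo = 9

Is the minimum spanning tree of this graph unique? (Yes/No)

Kruskal: consider edges lightest-first.
Sofia–Tokyo (1): add — endpoints in different components.
Cairo–Riga (4): add — endpoints in different components.
Cairo–Sofia (6): add — endpoints in different components.
Cairo–Delhi (8): add — endpoints in different components.
Every non-tree edge has weight strictly greater than the heaviest edge on the tree path between its endpoints, so the MST is unique.

Yes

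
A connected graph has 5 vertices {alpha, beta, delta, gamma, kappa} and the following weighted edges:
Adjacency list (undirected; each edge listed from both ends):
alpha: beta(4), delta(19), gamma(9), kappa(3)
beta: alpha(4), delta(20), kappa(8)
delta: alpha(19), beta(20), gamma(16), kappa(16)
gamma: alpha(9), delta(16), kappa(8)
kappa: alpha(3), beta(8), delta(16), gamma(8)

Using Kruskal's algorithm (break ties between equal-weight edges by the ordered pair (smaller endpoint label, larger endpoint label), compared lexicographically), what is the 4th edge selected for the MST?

delta-gamma

Kruskal's algorithm — process edges by increasing weight (ties by edge label):
alpha–kappa (3): add. Components now {delta} {alpha,kappa} {gamma} {beta}
alpha–beta (4): add. Components now {delta} {alpha,beta,kappa} {gamma}
beta–kappa (8): skip — kappa and beta already connected.
gamma–kappa (8): add. Components now {delta} {alpha,beta,gamma,kappa}
alpha–gamma (9): skip — alpha and gamma already connected.
delta–gamma (16): add. Components now {alpha,beta,delta,gamma,kappa}
The 4th edge added is delta–gamma.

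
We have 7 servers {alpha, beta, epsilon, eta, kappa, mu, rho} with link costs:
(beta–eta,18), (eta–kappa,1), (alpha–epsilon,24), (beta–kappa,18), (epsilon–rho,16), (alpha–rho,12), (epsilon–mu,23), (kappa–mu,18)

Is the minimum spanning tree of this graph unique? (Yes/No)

No

Sort edges by weight, then run Kruskal:
eta–kappa (1): add. Components now {rho} {eta,kappa} {mu} {beta} {alpha} {epsilon}
alpha–rho (12): add. Components now {alpha,rho} {eta,kappa} {mu} {beta} {epsilon}
epsilon–rho (16): add. Components now {alpha,epsilon,rho} {eta,kappa} {mu} {beta}
beta–eta (18): add. Components now {alpha,epsilon,rho} {beta,eta,kappa} {mu}
beta–kappa (18): skip — beta and kappa already connected.
kappa–mu (18): add. Components now {alpha,epsilon,rho} {beta,eta,kappa,mu}
epsilon–mu (23): add. Components now {alpha,beta,epsilon,eta,kappa,mu,rho}
Non-tree edge beta–kappa has weight 18, equal to the heaviest edge on its tree cycle — swapping gives another MST of the same weight. Not unique.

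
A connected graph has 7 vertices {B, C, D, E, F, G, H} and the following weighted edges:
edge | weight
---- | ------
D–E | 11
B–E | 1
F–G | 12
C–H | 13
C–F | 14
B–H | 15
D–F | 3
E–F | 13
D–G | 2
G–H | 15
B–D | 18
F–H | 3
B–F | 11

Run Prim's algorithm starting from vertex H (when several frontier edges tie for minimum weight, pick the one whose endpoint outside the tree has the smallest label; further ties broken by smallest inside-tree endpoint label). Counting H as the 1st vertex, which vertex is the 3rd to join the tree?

D

Prim, starting at H.
Step 1: frontier [F–H 3, C–H 13, B–H 15, G–H 15] → take F–H (3); add F.
Step 2: frontier [D–F 3, B–F 11, F–G 12, E–F 13, C–F 14, C–H 13, B–H 15, G–H 15] → take D–F (3); add D.
Step 3: frontier [D–G 2, D–E 11, B–D 18, B–F 11, F–G 12, E–F 13, C–F 14, C–H 13, B–H 15, G–H 15] → take D–G (2); add G.
Step 4: frontier [D–E 11, B–D 18, B–F 11, E–F 13, C–F 14, C–H 13, B–H 15] → take B–F (11); add B.
Step 5: frontier [B–E 1, D–E 11, E–F 13, C–F 14, C–H 13] → take B–E (1); add E.
Step 6: frontier [C–F 14, C–H 13] → take C–H (13); add C.
Vertex order: H, F, D, G, B, E, C. The 3rd vertex is D.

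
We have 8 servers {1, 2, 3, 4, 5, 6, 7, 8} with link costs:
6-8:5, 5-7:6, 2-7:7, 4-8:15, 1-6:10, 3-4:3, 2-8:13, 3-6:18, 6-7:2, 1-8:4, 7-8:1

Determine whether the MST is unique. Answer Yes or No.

Yes

Kruskal: consider edges lightest-first.
7-8 (1): add — endpoints in different components.
6-7 (2): add — endpoints in different components.
3-4 (3): add — endpoints in different components.
1-8 (4): add — endpoints in different components.
6-8 (5): skip — 6 and 8 already connected.
5-7 (6): add — endpoints in different components.
2-7 (7): add — endpoints in different components.
1-6 (10): skip — 1 and 6 already connected.
2-8 (13): skip — 2 and 8 already connected.
4-8 (15): add — endpoints in different components.
Every non-tree edge has weight strictly greater than the heaviest edge on the tree path between its endpoints, so the MST is unique.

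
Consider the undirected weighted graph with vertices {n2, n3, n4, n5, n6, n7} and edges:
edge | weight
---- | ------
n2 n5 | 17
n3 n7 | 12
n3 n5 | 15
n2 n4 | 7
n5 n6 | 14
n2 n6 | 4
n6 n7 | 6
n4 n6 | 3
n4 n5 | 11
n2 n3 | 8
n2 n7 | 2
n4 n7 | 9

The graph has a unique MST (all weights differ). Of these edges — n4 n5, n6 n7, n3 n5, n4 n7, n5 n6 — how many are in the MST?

1

Kruskal's algorithm — process edges by increasing weight (ties by edge label):
n2 n7 (2): add. Components now {n2,n7} {n6} {n4} {n3} {n5}
n4 n6 (3): add. Components now {n2,n7} {n4,n6} {n3} {n5}
n2 n6 (4): add. Components now {n2,n4,n6,n7} {n3} {n5}
n6 n7 (6): skip — n7 and n6 already connected.
n2 n4 (7): skip — n2 and n4 already connected.
n2 n3 (8): add. Components now {n2,n3,n4,n6,n7} {n5}
n4 n7 (9): skip — n7 and n4 already connected.
n4 n5 (11): add. Components now {n2,n3,n4,n5,n6,n7}
MST edge set: {n2 n7, n4 n6, n2 n6, n2 n3, n4 n5}.
Of the listed edges, {n4 n5} are in the MST → 1.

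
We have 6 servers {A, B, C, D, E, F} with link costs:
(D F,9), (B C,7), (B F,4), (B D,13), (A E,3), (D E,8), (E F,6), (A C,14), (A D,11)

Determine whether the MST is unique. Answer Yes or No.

Kruskal: consider edges lightest-first.
A E (3): add — endpoints in different components.
B F (4): add — endpoints in different components.
E F (6): add — endpoints in different components.
B C (7): add — endpoints in different components.
D E (8): add — endpoints in different components.
Every non-tree edge has weight strictly greater than the heaviest edge on the tree path between its endpoints, so the MST is unique.

Yes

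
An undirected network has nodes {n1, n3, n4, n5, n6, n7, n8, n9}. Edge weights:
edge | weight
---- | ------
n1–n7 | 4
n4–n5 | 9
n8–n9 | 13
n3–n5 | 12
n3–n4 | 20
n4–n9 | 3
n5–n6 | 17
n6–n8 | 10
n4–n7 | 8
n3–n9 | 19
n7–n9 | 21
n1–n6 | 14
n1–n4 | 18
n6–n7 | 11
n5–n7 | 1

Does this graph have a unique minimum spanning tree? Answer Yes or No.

Kruskal's algorithm — process edges by increasing weight (ties by edge label):
n5–n7 (1): add — endpoints in different components.
n4–n9 (3): add — endpoints in different components.
n1–n7 (4): add — endpoints in different components.
n4–n7 (8): add — endpoints in different components.
n4–n5 (9): skip — n5 and n4 already connected.
n6–n8 (10): add — endpoints in different components.
n6–n7 (11): add — endpoints in different components.
n3–n5 (12): add — endpoints in different components.
Every non-tree edge has weight strictly greater than the heaviest edge on the tree path between its endpoints, so the MST is unique.

Yes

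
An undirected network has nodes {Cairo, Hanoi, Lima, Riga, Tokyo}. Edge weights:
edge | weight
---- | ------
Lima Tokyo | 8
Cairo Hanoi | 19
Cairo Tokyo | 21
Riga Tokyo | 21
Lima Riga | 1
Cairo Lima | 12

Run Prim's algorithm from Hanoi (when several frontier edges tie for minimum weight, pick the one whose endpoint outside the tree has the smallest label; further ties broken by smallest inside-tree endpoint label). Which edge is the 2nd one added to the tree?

Prim's algorithm from Hanoi:
Step 1: cheapest edge leaving the tree is Cairo Hanoi (19); add Cairo.
Step 2: cheapest edge leaving the tree is Cairo Lima (12); add Lima.
Step 3: cheapest edge leaving the tree is Lima Riga (1); add Riga.
Step 4: cheapest edge leaving the tree is Lima Tokyo (8); add Tokyo.
The 2nd edge added is Cairo Lima.

Cairo-Lima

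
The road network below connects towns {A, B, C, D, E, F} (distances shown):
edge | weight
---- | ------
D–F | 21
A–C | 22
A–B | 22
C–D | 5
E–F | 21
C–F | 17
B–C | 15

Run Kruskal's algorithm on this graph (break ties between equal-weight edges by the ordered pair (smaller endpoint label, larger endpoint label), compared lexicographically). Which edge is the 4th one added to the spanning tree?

Sort edges by weight, then run Kruskal:
C–D (5): add — endpoints in different components.
B–C (15): add — endpoints in different components.
C–F (17): add — endpoints in different components.
D–F (21): skip — D and F already connected.
E–F (21): add — endpoints in different components.
A–B (22): add — endpoints in different components.
The 4th edge added is E–F.

E-F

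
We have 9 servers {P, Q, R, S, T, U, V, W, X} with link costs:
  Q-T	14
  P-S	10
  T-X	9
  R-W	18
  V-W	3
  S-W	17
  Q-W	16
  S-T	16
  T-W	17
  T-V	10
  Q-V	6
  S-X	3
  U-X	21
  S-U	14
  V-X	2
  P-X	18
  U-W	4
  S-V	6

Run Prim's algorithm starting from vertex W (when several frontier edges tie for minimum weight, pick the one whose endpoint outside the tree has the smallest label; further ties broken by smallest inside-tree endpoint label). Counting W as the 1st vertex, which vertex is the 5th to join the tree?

U

Prim's algorithm from W:
Step 1: cheapest edge leaving the tree is V-W (3); add V.
Step 2: cheapest edge leaving the tree is V-X (2); add X.
Step 3: cheapest edge leaving the tree is S-X (3); add S.
Step 4: cheapest edge leaving the tree is U-W (4); add U.
Step 5: cheapest edge leaving the tree is Q-V (6); add Q.
Step 6: cheapest edge leaving the tree is T-X (9); add T.
Step 7: cheapest edge leaving the tree is P-S (10); add P.
Step 8: cheapest edge leaving the tree is R-W (18); add R.
Vertex order: W, V, X, S, U, Q, T, P, R. The 5th vertex is U.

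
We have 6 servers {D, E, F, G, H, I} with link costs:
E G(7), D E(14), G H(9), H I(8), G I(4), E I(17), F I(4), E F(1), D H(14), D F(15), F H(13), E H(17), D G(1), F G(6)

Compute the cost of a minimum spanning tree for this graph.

Sort edges by weight, then run Kruskal:
D G (1): add — endpoints in different components.
E F (1): add — endpoints in different components.
F I (4): add — endpoints in different components.
G I (4): add — endpoints in different components.
F G (6): skip — F and G already connected.
E G (7): skip — E and G already connected.
H I (8): add — endpoints in different components.
MST edges: D G, E F, F I, G I, H I; total weight 1+1+4+4+8 = 18.

18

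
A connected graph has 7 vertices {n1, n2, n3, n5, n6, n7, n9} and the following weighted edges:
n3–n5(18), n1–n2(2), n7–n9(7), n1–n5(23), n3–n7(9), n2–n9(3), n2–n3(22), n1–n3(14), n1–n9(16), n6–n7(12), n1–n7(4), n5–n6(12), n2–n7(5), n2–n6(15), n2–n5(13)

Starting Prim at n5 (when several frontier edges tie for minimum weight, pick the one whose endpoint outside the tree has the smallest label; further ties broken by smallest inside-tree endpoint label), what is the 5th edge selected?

n2-n9

Prim's algorithm from n5:
Step 1: cheapest edge leaving the tree is n5–n6 (12); add n6.
Step 2: cheapest edge leaving the tree is n6–n7 (12); add n7.
Step 3: cheapest edge leaving the tree is n1–n7 (4); add n1.
Step 4: cheapest edge leaving the tree is n1–n2 (2); add n2.
Step 5: cheapest edge leaving the tree is n2–n9 (3); add n9.
Step 6: cheapest edge leaving the tree is n3–n7 (9); add n3.
The 5th edge added is n2–n9.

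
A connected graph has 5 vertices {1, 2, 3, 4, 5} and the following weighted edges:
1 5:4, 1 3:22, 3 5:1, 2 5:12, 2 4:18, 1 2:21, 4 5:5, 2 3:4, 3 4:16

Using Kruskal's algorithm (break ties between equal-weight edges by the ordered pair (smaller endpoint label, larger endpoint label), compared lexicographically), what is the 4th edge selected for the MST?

4-5

Sort edges by weight, then run Kruskal:
3 5 (1): add — endpoints in different components.
1 5 (4): add — endpoints in different components.
2 3 (4): add — endpoints in different components.
4 5 (5): add — endpoints in different components.
The 4th edge added is 4 5.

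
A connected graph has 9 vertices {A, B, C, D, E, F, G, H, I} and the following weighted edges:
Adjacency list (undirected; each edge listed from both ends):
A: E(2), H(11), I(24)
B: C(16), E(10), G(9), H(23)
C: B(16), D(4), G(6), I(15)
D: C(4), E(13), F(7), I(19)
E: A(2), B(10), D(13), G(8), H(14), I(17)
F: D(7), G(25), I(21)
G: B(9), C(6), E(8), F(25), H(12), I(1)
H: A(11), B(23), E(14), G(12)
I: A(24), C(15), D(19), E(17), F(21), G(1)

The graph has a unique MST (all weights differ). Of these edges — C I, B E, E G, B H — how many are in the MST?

Sort edges by weight, then run Kruskal:
G I (1): add — endpoints in different components.
A E (2): add — endpoints in different components.
C D (4): add — endpoints in different components.
C G (6): add — endpoints in different components.
D F (7): add — endpoints in different components.
E G (8): add — endpoints in different components.
B G (9): add — endpoints in different components.
B E (10): skip — B and E already connected.
A H (11): add — endpoints in different components.
MST edge set: {G I, A E, C D, C G, D F, E G, B G, A H}.
Of the listed edges, {E G} are in the MST → 1.

1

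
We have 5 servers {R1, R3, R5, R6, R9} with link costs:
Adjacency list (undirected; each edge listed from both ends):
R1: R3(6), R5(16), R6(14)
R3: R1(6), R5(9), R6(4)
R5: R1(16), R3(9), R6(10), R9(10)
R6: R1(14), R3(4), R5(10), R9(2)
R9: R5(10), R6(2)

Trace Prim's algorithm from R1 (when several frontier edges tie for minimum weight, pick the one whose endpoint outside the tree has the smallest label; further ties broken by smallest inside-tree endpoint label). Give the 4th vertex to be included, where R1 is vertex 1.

Grow the tree from R1 using Prim:
Step 1: cheapest edge leaving the tree is R1–R3 (6); add R3.
Step 2: cheapest edge leaving the tree is R3–R6 (4); add R6.
Step 3: cheapest edge leaving the tree is R6–R9 (2); add R9.
Step 4: cheapest edge leaving the tree is R3–R5 (9); add R5.
Vertex order: R1, R3, R6, R9, R5. The 4th vertex is R9.

R9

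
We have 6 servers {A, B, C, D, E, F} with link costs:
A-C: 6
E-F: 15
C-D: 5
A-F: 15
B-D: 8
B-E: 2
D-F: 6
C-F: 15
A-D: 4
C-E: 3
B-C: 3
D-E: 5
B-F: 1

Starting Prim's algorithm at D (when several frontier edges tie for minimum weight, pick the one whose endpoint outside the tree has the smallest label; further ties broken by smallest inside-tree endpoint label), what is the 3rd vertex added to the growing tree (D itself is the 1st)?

C

Prim, starting at D.
Step 1: frontier [A-D 4, C-D 5, D-E 5, D-F 6, B-D 8] → take A-D (4); add A.
Step 2: frontier [A-C 6, A-F 15, C-D 5, D-E 5, D-F 6, B-D 8] → take C-D (5); add C.
Step 3: frontier [A-F 15, B-C 3, C-E 3, C-F 15, D-E 5, D-F 6, B-D 8] → take B-C (3); add B.
Step 4: frontier [A-F 15, B-F 1, B-E 2, C-E 3, C-F 15, D-E 5, D-F 6] → take B-F (1); add F.
Step 5: frontier [B-E 2, C-E 3, D-E 5, E-F 15] → take B-E (2); add E.
Vertex order: D, A, C, B, F, E. The 3rd vertex is C.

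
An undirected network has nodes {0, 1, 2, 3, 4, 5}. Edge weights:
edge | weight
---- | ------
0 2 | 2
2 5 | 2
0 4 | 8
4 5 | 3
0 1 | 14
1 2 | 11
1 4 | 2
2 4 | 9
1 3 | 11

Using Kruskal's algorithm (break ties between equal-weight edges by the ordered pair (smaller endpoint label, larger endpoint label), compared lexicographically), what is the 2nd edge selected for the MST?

1-4

Sort edges by weight, then run Kruskal:
0 2 (2): add. Components now {0,2} {1} {3} {4} {5}
1 4 (2): add. Components now {0,2} {1,4} {3} {5}
2 5 (2): add. Components now {0,2,5} {1,4} {3}
4 5 (3): add. Components now {0,1,2,4,5} {3}
0 4 (8): skip — 0 and 4 already connected.
2 4 (9): skip — 2 and 4 already connected.
1 2 (11): skip — 1 and 2 already connected.
1 3 (11): add. Components now {0,1,2,3,4,5}
The 2nd edge added is 1 4.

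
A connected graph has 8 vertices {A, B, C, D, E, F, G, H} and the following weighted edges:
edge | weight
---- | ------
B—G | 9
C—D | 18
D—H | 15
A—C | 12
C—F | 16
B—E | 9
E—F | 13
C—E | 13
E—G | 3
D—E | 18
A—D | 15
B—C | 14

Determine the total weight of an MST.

Sort edges by weight, then run Kruskal:
E—G (3): add — endpoints in different components.
B—E (9): add — endpoints in different components.
B—G (9): skip — B and G already connected.
A—C (12): add — endpoints in different components.
C—E (13): add — endpoints in different components.
E—F (13): add — endpoints in different components.
B—C (14): skip — B and C already connected.
A—D (15): add — endpoints in different components.
D—H (15): add — endpoints in different components.
MST edges: E—G, B—E, A—C, C—E, E—F, A—D, D—H; total weight 3+9+12+13+13+15+15 = 80.

80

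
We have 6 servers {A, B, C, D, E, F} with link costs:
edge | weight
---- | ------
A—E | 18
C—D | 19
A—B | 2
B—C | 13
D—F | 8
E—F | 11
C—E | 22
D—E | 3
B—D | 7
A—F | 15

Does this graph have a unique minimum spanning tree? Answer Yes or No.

Kruskal's algorithm — process edges by increasing weight (ties by edge label):
A—B (2): add — endpoints in different components.
D—E (3): add — endpoints in different components.
B—D (7): add — endpoints in different components.
D—F (8): add — endpoints in different components.
E—F (11): skip — E and F already connected.
B—C (13): add — endpoints in different components.
Every non-tree edge has weight strictly greater than the heaviest edge on the tree path between its endpoints, so the MST is unique.

Yes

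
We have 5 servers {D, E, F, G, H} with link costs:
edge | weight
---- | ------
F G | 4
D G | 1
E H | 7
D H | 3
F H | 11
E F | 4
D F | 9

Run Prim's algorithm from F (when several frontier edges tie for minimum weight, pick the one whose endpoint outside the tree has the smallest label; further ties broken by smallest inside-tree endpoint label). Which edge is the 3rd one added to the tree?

Prim's algorithm from F:
Step 1: cheapest edge leaving the tree is E F (4); add E.
Step 2: cheapest edge leaving the tree is F G (4); add G.
Step 3: cheapest edge leaving the tree is D G (1); add D.
Step 4: cheapest edge leaving the tree is D H (3); add H.
The 3rd edge added is D G.

D-G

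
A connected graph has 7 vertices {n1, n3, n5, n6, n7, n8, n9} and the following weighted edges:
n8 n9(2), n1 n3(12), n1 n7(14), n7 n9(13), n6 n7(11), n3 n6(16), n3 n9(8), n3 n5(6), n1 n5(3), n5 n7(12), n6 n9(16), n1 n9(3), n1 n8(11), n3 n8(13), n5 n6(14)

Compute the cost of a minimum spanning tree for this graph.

37

Grow the tree from n3 using Prim:
Step 1: cheapest edge leaving the tree is n3 n5 (6); add n5.
Step 2: cheapest edge leaving the tree is n1 n5 (3); add n1.
Step 3: cheapest edge leaving the tree is n1 n9 (3); add n9.
Step 4: cheapest edge leaving the tree is n8 n9 (2); add n8.
Step 5: cheapest edge leaving the tree is n5 n7 (12); add n7.
Step 6: cheapest edge leaving the tree is n6 n7 (11); add n6.
MST edges: n3 n5, n1 n5, n1 n9, n8 n9, n5 n7, n6 n7; total weight 6+3+3+2+12+11 = 37.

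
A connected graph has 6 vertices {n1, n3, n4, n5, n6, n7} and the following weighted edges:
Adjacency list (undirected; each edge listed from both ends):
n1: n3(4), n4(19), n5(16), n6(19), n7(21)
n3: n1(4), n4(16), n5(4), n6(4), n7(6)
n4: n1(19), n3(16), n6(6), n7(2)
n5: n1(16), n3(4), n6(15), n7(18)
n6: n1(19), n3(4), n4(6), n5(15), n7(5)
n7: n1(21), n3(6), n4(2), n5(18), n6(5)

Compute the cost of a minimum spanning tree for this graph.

Kruskal's algorithm — process edges by increasing weight (ties by edge label):
n4—n7 (2): add — endpoints in different components.
n1—n3 (4): add — endpoints in different components.
n3—n5 (4): add — endpoints in different components.
n3—n6 (4): add — endpoints in different components.
n6—n7 (5): add — endpoints in different components.
MST edges: n4—n7, n1—n3, n3—n5, n3—n6, n6—n7; total weight 2+4+4+4+5 = 19.

19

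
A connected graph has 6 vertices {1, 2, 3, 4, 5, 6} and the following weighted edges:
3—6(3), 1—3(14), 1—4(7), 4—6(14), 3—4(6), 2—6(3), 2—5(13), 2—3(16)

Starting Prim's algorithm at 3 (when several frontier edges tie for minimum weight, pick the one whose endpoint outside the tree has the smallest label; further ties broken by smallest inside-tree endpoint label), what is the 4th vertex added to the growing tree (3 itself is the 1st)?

Prim's algorithm from 3:
Step 1: frontier [3—6 3, 3—4 6, 1—3 14, 2—3 16] → take 3—6 (3); add 6.
Step 2: frontier [3—4 6, 1—3 14, 2—3 16, 2—6 3, 4—6 14] → take 2—6 (3); add 2.
Step 3: frontier [2—5 13, 3—4 6, 1—3 14, 4—6 14] → take 3—4 (6); add 4.
Step 4: frontier [2—5 13, 1—3 14, 1—4 7] → take 1—4 (7); add 1.
Step 5: frontier [2—5 13] → take 2—5 (13); add 5.
Vertex order: 3, 6, 2, 4, 1, 5. The 4th vertex is 4.

4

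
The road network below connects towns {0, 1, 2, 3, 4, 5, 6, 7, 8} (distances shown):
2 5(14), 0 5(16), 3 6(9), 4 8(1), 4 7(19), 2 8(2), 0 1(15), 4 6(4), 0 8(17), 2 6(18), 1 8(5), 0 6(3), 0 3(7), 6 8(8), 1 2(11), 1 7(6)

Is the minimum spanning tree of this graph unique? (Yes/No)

Yes

Kruskal: consider edges lightest-first.
4 8 (1): add — endpoints in different components.
2 8 (2): add — endpoints in different components.
0 6 (3): add — endpoints in different components.
4 6 (4): add — endpoints in different components.
1 8 (5): add — endpoints in different components.
1 7 (6): add — endpoints in different components.
0 3 (7): add — endpoints in different components.
6 8 (8): skip — 6 and 8 already connected.
3 6 (9): skip — 3 and 6 already connected.
1 2 (11): skip — 1 and 2 already connected.
2 5 (14): add — endpoints in different components.
Every non-tree edge has weight strictly greater than the heaviest edge on the tree path between its endpoints, so the MST is unique.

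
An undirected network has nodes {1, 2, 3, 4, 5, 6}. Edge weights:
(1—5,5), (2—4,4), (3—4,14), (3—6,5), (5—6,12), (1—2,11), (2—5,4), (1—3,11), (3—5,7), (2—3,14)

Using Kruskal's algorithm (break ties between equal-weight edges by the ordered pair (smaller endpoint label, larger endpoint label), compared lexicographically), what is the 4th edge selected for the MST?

3-6

Sort edges by weight, then run Kruskal:
2—4 (4): add — endpoints in different components.
2—5 (4): add — endpoints in different components.
1—5 (5): add — endpoints in different components.
3—6 (5): add — endpoints in different components.
3—5 (7): add — endpoints in different components.
The 4th edge added is 3—6.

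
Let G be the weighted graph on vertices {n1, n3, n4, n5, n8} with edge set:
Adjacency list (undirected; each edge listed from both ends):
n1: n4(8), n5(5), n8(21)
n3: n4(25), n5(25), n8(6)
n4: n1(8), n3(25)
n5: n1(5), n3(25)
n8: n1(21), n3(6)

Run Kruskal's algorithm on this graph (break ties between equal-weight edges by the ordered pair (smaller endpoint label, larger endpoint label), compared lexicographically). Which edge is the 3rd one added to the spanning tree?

Sort edges by weight, then run Kruskal:
n1 n5 (5): add. Components now {n4} {n1,n5} {n8} {n3}
n3 n8 (6): add. Components now {n4} {n1,n5} {n3,n8}
n1 n4 (8): add. Components now {n1,n4,n5} {n3,n8}
n1 n8 (21): add. Components now {n1,n3,n4,n5,n8}
The 3rd edge added is n1 n4.

n1-n4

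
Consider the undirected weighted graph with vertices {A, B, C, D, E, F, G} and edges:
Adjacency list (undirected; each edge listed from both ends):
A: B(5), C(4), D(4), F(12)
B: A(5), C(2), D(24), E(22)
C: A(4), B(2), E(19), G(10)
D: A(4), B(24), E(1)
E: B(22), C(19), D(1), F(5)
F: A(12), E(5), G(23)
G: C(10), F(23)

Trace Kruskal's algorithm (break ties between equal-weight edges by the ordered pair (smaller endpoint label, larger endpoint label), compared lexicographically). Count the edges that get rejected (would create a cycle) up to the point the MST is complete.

1

Sort edges by weight, then run Kruskal:
D E (1): add — endpoints in different components.
B C (2): add — endpoints in different components.
A C (4): add — endpoints in different components.
A D (4): add — endpoints in different components.
A B (5): skip — A and B already connected.
E F (5): add — endpoints in different components.
C G (10): add — endpoints in different components.
Edges rejected before the tree was complete: 1.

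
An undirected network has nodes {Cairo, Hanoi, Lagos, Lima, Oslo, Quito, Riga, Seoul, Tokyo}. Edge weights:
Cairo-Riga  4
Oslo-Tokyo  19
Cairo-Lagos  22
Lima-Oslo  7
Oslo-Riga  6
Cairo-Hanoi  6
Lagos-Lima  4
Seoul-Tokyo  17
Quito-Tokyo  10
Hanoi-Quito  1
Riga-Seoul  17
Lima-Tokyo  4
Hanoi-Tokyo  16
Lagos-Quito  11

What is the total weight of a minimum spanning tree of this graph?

Grow the tree from Seoul using Prim:
Step 1: frontier [Riga-Seoul 17, Seoul-Tokyo 17] → take Riga-Seoul (17); add Riga.
Step 2: frontier [Cairo-Riga 4, Oslo-Riga 6, Seoul-Tokyo 17] → take Cairo-Riga (4); add Cairo.
Step 3: frontier [Cairo-Hanoi 6, Cairo-Lagos 22, Oslo-Riga 6, Seoul-Tokyo 17] → take Cairo-Hanoi (6); add Hanoi.
Step 4: frontier [Cairo-Lagos 22, Hanoi-Quito 1, Hanoi-Tokyo 16, Oslo-Riga 6, Seoul-Tokyo 17] → take Hanoi-Quito (1); add Quito.
Step 5: frontier [Cairo-Lagos 22, Hanoi-Tokyo 16, Quito-Tokyo 10, Lagos-Quito 11, Oslo-Riga 6, Seoul-Tokyo 17] → take Oslo-Riga (6); add Oslo.
Step 6: frontier [Cairo-Lagos 22, Hanoi-Tokyo 16, Lima-Oslo 7, Oslo-Tokyo 19, Quito-Tokyo 10, Lagos-Quito 11, Seoul-Tokyo 17] → take Lima-Oslo (7); add Lima.
Step 7: frontier [Cairo-Lagos 22, Hanoi-Tokyo 16, Lagos-Lima 4, Lima-Tokyo 4, Oslo-Tokyo 19, Quito-Tokyo 10, Lagos-Quito 11, Seoul-Tokyo 17] → take Lagos-Lima (4); add Lagos.
Step 8: frontier [Hanoi-Tokyo 16, Lima-Tokyo 4, Oslo-Tokyo 19, Quito-Tokyo 10, Seoul-Tokyo 17] → take Lima-Tokyo (4); add Tokyo.
MST edges: Riga-Seoul, Cairo-Riga, Cairo-Hanoi, Hanoi-Quito, Oslo-Riga, Lima-Oslo, Lagos-Lima, Lima-Tokyo; total weight 17+4+6+1+6+7+4+4 = 49.

49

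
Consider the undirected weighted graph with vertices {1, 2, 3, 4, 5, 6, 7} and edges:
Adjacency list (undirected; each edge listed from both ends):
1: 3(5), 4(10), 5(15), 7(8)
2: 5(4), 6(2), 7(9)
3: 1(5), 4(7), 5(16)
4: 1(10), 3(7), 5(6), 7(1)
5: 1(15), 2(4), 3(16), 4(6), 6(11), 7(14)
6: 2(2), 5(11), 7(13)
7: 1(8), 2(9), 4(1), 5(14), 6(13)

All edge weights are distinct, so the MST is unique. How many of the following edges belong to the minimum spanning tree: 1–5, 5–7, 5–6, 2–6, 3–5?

1

Kruskal's algorithm — process edges by increasing weight (ties by edge label):
4–7 (1): add. Components now {1} {2} {3} {4,7} {5} {6}
2–6 (2): add. Components now {1} {2,6} {3} {4,7} {5}
2–5 (4): add. Components now {1} {2,5,6} {3} {4,7}
1–3 (5): add. Components now {1,3} {2,5,6} {4,7}
4–5 (6): add. Components now {1,3} {2,4,5,6,7}
3–4 (7): add. Components now {1,2,3,4,5,6,7}
MST edge set: {4–7, 2–6, 2–5, 1–3, 4–5, 3–4}.
Of the listed edges, {2–6} are in the MST → 1.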